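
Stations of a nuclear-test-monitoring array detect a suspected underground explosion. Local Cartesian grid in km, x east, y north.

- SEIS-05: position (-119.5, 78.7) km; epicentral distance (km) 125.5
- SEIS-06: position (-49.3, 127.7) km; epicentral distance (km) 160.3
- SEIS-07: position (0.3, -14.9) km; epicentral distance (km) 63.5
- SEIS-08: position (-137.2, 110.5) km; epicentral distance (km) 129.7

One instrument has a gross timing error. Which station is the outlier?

Solve using three stations at a time. Using SEIS-05, SEIS-06, SEIS-07 (subtract circle equations pairwise → linear system) gives (x, y) ≈ (-60.8, -32.2).
Distances from that point to each station vs reported:
  SEIS-05: calculated 125.5 vs reported 125.5 → residual 0.0 km
  SEIS-06: calculated 160.3 vs reported 160.3 → residual 0.0 km
  SEIS-07: calculated 63.4 vs reported 63.5 → residual 0.1 km
  SEIS-08: calculated 161.9 vs reported 129.7 → residual 32.2 km
SEIS-05, SEIS-06, SEIS-07 are mutually consistent (residuals ≈ 0); SEIS-08 is off by 32.2 km.

SEIS-08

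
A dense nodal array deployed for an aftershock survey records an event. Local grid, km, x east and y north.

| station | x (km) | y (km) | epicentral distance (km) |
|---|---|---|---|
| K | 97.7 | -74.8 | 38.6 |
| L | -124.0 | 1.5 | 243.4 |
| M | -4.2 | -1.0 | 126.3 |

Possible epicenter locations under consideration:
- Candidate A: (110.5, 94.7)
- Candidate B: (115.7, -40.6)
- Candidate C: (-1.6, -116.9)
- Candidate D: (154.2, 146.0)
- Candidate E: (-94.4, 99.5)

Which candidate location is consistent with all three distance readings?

Candidate B

For each candidate, compare |candidate − station| to the reported distance:
Candidate A: residuals K 131.4, L 8.9, M 23.1 → max 131.4 km
Candidate B: residuals K 0.0, L 0.0, M 0.0 → max 0.0 km
Candidate C: residuals K 69.3, L 73.1, M 10.4 → max 73.1 km
Candidate D: residuals K 189.3, L 70.1, M 89.8 → max 189.3 km
Candidate E: residuals K 220.8, L 141.0, M 8.7 → max 220.8 km
Only Candidate B has all residuals ≈ 0.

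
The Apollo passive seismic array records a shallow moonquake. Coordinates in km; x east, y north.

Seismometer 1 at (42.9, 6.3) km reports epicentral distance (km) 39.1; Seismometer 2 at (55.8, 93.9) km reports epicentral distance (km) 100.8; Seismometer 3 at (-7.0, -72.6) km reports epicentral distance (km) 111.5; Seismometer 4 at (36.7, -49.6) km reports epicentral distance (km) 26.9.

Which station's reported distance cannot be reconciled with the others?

Seismometer 4

Solve using three stations at a time. Using Seismometer 1, Seismometer 2, Seismometer 3 (subtract circle equations pairwise → linear system) gives (x, y) ≈ (80.8, -3.8).
Distances from that point to each station vs reported:
  Seismometer 1: calculated 39.2 vs reported 39.1 → residual 0.1 km
  Seismometer 2: calculated 100.8 vs reported 100.8 → residual 0.0 km
  Seismometer 3: calculated 111.5 vs reported 111.5 → residual 0.0 km
  Seismometer 4: calculated 63.6 vs reported 26.9 → residual 36.7 km
Seismometer 1, Seismometer 2, Seismometer 3 are mutually consistent (residuals ≈ 0); Seismometer 4 is off by 36.7 km.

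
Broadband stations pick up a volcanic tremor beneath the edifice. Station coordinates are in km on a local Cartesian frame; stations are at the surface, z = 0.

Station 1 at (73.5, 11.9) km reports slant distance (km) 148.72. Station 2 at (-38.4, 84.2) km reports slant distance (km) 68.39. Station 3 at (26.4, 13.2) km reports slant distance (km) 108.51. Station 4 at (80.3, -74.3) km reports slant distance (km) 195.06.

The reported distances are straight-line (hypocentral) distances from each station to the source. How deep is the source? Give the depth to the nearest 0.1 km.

depth ≈ 55.9 km

Each station gives a sphere (x−x_i)² + (y−y_i)² + z² = d_i² (stations at z=0).
Subtracting the Station 1 sphere from Station 2 and Station 3: z² cancels, leaving linear equations in x and y:
-223.8 x + 144.6 y = 20460.79
-94.2 x + 2.6 y = 5670.56
Solving: x ≈ -58.803, y ≈ 50.488 km (keep extra digits for the depth step; rounded: -58.8, 50.5).
Then from the Station 1 sphere: z² = 148.72² − (x − 73.5)² − (y − 11.9)² with x = -58.803, y = 50.488, so z ≈ 55.897 ≈ 55.9 km.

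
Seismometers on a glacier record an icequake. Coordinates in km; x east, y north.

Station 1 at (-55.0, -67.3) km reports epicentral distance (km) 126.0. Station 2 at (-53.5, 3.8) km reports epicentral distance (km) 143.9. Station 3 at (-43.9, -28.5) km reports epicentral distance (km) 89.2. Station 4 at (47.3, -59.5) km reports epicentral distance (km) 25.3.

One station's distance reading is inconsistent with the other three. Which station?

Solve using three stations at a time. Using Station 1, Station 2, Station 4 (subtract circle equations pairwise → linear system) gives (x, y) ≈ (71.0, -68.4).
Distances from that point to each station vs reported:
  Station 1: calculated 126.0 vs reported 126.0 → residual 0.0 km
  Station 2: calculated 143.9 vs reported 143.9 → residual 0.0 km
  Station 3: calculated 121.6 vs reported 89.2 → residual 32.4 km
  Station 4: calculated 25.3 vs reported 25.3 → residual 0.0 km
Station 1, Station 2, Station 4 are mutually consistent (residuals ≈ 0); Station 3 is off by 32.4 km.

Station 3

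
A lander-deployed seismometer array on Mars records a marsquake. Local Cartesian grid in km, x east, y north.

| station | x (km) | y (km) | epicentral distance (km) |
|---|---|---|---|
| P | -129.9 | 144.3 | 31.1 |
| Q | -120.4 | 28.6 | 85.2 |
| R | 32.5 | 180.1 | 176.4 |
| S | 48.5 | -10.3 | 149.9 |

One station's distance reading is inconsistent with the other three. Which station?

Solve using three stations at a time. Using P, Q, R (subtract circle equations pairwise → linear system) gives (x, y) ≈ (-130.7, 113.2).
Distances from that point to each station vs reported:
  P: calculated 31.1 vs reported 31.1 → residual 0.0 km
  Q: calculated 85.2 vs reported 85.2 → residual 0.0 km
  R: calculated 176.4 vs reported 176.4 → residual 0.0 km
  S: calculated 217.6 vs reported 149.9 → residual 67.7 km
P, Q, R are mutually consistent (residuals ≈ 0); S is off by 67.7 km.

S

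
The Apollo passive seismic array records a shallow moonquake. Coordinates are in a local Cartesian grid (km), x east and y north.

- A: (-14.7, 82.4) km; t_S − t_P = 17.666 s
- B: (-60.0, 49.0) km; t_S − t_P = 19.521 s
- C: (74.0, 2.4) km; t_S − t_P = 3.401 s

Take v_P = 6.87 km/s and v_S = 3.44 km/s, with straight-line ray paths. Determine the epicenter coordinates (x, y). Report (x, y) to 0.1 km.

Distance from S−P lag: d = Δt · v_P v_S / (v_P − v_S) = Δt · (6.87·3.44)/(6.87−3.44) ≈ 6.8900·Δt.
So d_A = 121.72, d_B = 134.50, d_C = 23.43 km.
Circle about each station: (x + 14.7)² + (y − 82.4)² = 121.72²; (x + 60.0)² + (y − 49.0)² = 134.50²; (x − 74.0)² + (y − 2.4)² = 23.43².
Subtracting the A equation from the B and C equations removes the quadratic terms:
-90.6 x − 66.8 y = -4279.34
177.4 x − 160.0 y = 12742.70
Solving the 2×2 system: x ≈ 58.3, y ≈ -15.0 km.

58.3 km east, -15.0 km north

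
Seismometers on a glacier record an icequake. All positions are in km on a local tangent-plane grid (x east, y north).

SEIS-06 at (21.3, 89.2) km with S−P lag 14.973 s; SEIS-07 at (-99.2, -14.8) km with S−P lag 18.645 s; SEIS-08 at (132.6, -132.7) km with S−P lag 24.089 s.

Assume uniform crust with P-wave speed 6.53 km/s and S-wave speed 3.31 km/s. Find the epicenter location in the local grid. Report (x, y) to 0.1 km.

Distance from S−P lag: d = Δt · v_P v_S / (v_P − v_S) = Δt · (6.53·3.31)/(6.53−3.31) ≈ 6.7125·Δt.
So d_SEIS-06 = 100.51, d_SEIS-07 = 125.15, d_SEIS-08 = 161.70 km.
Circle about each station: (x − 21.3)² + (y − 89.2)² = 100.51²; (x + 99.2)² + (y + 14.8)² = 125.15²; (x − 132.6)² + (y + 132.7)² = 161.70².
Subtracting pairs of circle equations eliminates x²+y² and gives linear equations (the radical axes):
-241.0 x − 208.0 y = -3910.91
222.6 x − 443.8 y = 10737.09
Solving the 2×2 system: x ≈ 25.9, y ≈ -11.2 km.
Check against SEIS-06 (with the unrounded x, y): √((x − 21.3)²+(y − 89.2)²) = 100.51 ≈ 100.51 km. ✓

(25.9, -11.2)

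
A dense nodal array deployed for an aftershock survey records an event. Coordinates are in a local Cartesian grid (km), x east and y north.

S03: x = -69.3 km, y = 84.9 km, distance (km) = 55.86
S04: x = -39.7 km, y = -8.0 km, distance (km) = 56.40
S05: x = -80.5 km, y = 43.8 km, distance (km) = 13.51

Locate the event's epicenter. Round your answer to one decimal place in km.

(-81.1, 30.3)

Circle about each station: (x + 69.3)² + (y − 84.9)² = 55.86²; (x + 39.7)² + (y + 8.0)² = 56.40²; (x + 80.5)² + (y − 43.8)² = 13.51².
Subtracting the S03 equation from the S04 and S05 equations removes the quadratic terms:
59.2 x − 185.8 y = -10431.03
-22.4 x − 82.2 y = -673.99
Solving the 2×2 system: x ≈ -81.1, y ≈ 30.3 km.
Check against S03 (with the unrounded x, y): √((x + 69.3)²+(y − 84.9)²) = 55.86 ≈ 55.86 km. ✓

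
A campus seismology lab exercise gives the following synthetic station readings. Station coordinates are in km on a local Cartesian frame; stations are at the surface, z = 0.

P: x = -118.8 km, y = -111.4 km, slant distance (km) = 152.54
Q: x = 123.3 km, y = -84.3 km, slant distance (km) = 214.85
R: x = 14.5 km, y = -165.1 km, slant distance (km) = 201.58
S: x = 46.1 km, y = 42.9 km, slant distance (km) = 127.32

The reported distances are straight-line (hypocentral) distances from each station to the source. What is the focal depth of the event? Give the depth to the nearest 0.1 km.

Each station gives a sphere (x−x_i)² + (y−y_i)² + z² = d_i² (stations at z=0).
Subtracting the P sphere from Q and R: z² cancels, leaving linear equations in x and y:
484.2 x + 54.2 y = -27106.09
266.6 x − 107.4 y = -16421.18
Solving: x ≈ -57.202, y ≈ 10.905 km (keep extra digits for the depth step; rounded: -57.2, 10.9).
Then from the P sphere: z² = 152.54² − (x + 118.8)² − (y + 111.4)² with x = -57.202, y = 10.905, so z ≈ 67.198 ≈ 67.2 km.
Check against S (with the unrounded solution): distance 127.32 ≈ 127.32 km. ✓

67.2 km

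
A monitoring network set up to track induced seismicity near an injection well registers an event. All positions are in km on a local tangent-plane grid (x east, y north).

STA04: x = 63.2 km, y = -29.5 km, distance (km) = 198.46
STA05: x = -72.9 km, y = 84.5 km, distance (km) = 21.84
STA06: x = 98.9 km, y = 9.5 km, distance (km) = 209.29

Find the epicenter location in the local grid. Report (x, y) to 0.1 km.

(-93.1, 92.8)

Circle about each station: (x − 63.2)² + (y + 29.5)² = 198.46²; (x + 72.9)² + (y − 84.5)² = 21.84²; (x − 98.9)² + (y − 9.5)² = 209.29².
Subtracting pairs of circle equations eliminates x²+y² and gives linear equations (the radical axes):
-272.2 x + 228.0 y = 46499.56
71.4 x + 78.0 y = 591.04
Solving the 2×2 system: x ≈ -93.1, y ≈ 92.8 km.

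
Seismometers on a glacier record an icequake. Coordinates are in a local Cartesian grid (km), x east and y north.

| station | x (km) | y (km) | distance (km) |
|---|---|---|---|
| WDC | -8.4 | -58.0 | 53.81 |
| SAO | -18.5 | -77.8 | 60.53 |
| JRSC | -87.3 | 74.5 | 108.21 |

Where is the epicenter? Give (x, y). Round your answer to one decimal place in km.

-53.2 km east, -28.2 km north

Circle about each station: (x + 8.4)² + (y + 58.0)² = 53.81²; (x + 18.5)² + (y + 77.8)² = 60.53²; (x + 87.3)² + (y − 74.5)² = 108.21².
Subtracting the WDC equation from the SAO and JRSC equations removes the quadratic terms:
-20.2 x − 39.6 y = 2192.17
-157.8 x + 265.0 y = 923.09
Solving the 2×2 system: x ≈ -53.2, y ≈ -28.2 km.
Check against WDC (with the unrounded x, y): √((x + 8.4)²+(y + 58.0)²) = 53.82 ≈ 53.81 km. ✓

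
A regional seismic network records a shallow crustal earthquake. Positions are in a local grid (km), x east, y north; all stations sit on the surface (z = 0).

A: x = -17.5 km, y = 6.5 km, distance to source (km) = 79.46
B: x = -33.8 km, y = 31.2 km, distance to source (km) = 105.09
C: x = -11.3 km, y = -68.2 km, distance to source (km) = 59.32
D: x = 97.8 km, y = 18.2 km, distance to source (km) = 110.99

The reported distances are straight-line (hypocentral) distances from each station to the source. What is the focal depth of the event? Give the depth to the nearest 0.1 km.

Each station gives a sphere (x−x_i)² + (y−y_i)² + z² = d_i² (stations at z=0).
Subtracting the A sphere from B and C: z² cancels, leaving linear equations in x and y:
-32.6 x + 49.4 y = -2962.64
12.4 x − 149.4 y = 7225.46
Solving: x ≈ 20.123, y ≈ -46.693 km (keep extra digits for the depth step; rounded: 20.1, -46.7).
Then from the A sphere: z² = 79.46² − (x + 17.5)² − (y − 6.5)² with x = 20.123, y = -46.693, so z ≈ 45.485 ≈ 45.5 km.
Check against D (with the unrounded solution): distance 110.97 ≈ 110.99 km. ✓

depth ≈ 45.5 km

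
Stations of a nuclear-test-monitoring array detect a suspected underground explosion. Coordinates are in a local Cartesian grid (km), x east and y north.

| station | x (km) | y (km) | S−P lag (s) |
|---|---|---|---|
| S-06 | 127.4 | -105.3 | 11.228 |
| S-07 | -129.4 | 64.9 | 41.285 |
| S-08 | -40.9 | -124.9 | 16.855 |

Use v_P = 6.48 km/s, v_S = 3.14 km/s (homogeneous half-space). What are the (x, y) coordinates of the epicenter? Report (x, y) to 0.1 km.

59.1 km east, -101.6 km north

Distance from S−P lag: d = Δt · v_P v_S / (v_P − v_S) = Δt · (6.48·3.14)/(6.48−3.14) ≈ 6.0920·Δt.
So d_S-06 = 68.40, d_S-07 = 251.51, d_S-08 = 102.68 km.
Circle about each station: (x − 127.4)² + (y + 105.3)² = 68.40²; (x + 129.4)² + (y − 64.9)² = 251.51²; (x + 40.9)² + (y + 124.9)² = 102.68².
Subtracting the S-06 equation from the S-07 and S-08 equations removes the quadratic terms:
-513.6 x + 340.4 y = -64941.20
-336.6 x − 39.2 y = -15910.65
Solving the 2×2 system: x ≈ 59.1, y ≈ -101.6 km.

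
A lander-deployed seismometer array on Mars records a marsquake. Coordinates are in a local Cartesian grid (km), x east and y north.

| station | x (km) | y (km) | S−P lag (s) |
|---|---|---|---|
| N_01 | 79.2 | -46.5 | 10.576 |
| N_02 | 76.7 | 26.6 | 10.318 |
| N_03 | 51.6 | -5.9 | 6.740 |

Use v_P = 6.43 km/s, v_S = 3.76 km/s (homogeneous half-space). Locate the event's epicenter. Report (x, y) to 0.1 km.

Distance from S−P lag: d = Δt · v_P v_S / (v_P − v_S) = Δt · (6.43·3.76)/(6.43−3.76) ≈ 9.0550·Δt.
So d_N_01 = 95.77, d_N_02 = 93.43, d_N_03 = 61.03 km.
Circle about each station: (x − 79.2)² + (y + 46.5)² = 95.77²; (x − 76.7)² + (y − 26.6)² = 93.43²; (x − 51.6)² + (y + 5.9)² = 61.03².
Subtracting pairs of circle equations eliminates x²+y² and gives linear equations (the radical axes):
-5.0 x + 146.2 y = -1401.71
-55.2 x + 81.2 y = -290.29
Solving the 2×2 system: x ≈ -9.3, y ≈ -9.9 km.
Check against N_01 (with the unrounded x, y): √((x − 79.2)²+(y + 46.5)²) = 95.78 ≈ 95.77 km. ✓

(-9.3, -9.9)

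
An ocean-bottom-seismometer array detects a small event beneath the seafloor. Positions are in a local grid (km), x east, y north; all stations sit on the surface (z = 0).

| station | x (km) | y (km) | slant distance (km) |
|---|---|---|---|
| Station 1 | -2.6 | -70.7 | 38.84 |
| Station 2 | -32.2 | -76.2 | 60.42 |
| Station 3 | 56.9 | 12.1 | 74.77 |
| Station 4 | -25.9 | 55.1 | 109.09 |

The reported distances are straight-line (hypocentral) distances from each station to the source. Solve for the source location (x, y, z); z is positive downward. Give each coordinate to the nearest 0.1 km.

x ≈ 13.3 km, y ≈ -44.0 km, depth ≈ 23.3 km

Each station gives a sphere (x−x_i)² + (y−y_i)² + z² = d_i² (stations at z=0).
Subtracting the Station 1 sphere from Station 2 and Station 3: z² cancels, leaving linear equations in x and y:
-59.2 x − 11.0 y = -304.00
119.0 x + 165.6 y = -5703.24
Solving: x ≈ 13.312, y ≈ -44.006 km (keep extra digits for the depth step; rounded: 13.3, -44.0).
Then from the Station 1 sphere: z² = 38.84² − (x + 2.6)² − (y + 70.7)² with x = 13.312, y = -44.006, so z ≈ 23.298 ≈ 23.3 km.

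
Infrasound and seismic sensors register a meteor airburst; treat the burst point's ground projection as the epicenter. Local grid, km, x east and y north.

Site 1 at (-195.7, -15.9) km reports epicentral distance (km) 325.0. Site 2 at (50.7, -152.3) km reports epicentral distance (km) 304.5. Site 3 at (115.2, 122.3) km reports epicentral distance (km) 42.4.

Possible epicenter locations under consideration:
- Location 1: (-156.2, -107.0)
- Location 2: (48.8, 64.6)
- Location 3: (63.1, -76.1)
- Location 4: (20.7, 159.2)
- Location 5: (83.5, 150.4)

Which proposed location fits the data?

For each candidate, compare |candidate − station| to the reported distance:
Location 1: residuals Site 1 225.7, Site 2 92.7, Site 3 312.9 → max 312.9 km
Location 2: residuals Site 1 67.6, Site 2 87.6, Site 3 45.6 → max 87.6 km
Location 3: residuals Site 1 59.3, Site 2 227.3, Site 3 162.7 → max 227.3 km
Location 4: residuals Site 1 46.6, Site 2 8.4, Site 3 59.0 → max 59.0 km
Location 5: residuals Site 1 0.0, Site 2 0.0, Site 3 0.0 → max 0.0 km
Only Location 5 has all residuals ≈ 0.

Location 5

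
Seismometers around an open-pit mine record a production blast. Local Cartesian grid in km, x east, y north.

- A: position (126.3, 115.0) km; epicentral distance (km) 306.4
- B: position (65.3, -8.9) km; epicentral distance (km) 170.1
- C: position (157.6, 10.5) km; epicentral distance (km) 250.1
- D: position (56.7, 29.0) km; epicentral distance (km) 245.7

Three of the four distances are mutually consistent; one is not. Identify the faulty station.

Solve using three stations at a time. Using A, B, C (subtract circle equations pairwise → linear system) gives (x, y) ≈ (-40.7, -141.9).
Distances from that point to each station vs reported:
  A: calculated 306.4 vs reported 306.4 → residual 0.0 km
  B: calculated 170.0 vs reported 170.1 → residual 0.1 km
  C: calculated 250.0 vs reported 250.1 → residual 0.1 km
  D: calculated 196.7 vs reported 245.7 → residual 49.0 km
A, B, C are mutually consistent (residuals ≈ 0); D is off by 49.0 km.

D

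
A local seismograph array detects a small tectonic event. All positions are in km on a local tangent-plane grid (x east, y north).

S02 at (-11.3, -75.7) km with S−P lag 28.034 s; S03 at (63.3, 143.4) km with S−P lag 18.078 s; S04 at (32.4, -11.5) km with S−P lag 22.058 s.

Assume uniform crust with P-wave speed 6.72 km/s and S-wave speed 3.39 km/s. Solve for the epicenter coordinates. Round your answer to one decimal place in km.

Distance from S−P lag: d = Δt · v_P v_S / (v_P − v_S) = Δt · (6.72·3.39)/(6.72−3.39) ≈ 6.8411·Δt.
So d_S02 = 191.78, d_S03 = 123.67, d_S04 = 150.90 km.
Circle about each station: (x + 11.3)² + (y + 75.7)² = 191.78²; (x − 63.3)² + (y − 143.4)² = 123.67²; (x − 32.4)² + (y + 11.5)² = 150.90².
Subtracting the S02 equation from the S03 and S04 equations removes the quadratic terms:
149.2 x + 438.2 y = 40197.57
87.4 x + 128.4 y = 9332.59
Solving the 2×2 system: x ≈ -56.0, y ≈ 110.8 km.
Check against S02 (with the unrounded x, y): √((x + 11.3)²+(y + 75.7)²) = 191.78 ≈ 191.78 km. ✓

(-56.0, 110.8)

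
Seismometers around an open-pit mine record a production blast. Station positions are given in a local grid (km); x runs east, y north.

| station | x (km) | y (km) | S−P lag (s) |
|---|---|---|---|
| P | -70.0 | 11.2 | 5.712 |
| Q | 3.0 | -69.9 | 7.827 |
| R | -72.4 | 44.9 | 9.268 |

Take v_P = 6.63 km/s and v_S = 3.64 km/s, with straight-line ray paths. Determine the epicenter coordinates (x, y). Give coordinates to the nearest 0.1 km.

Distance from S−P lag: d = Δt · v_P v_S / (v_P − v_S) = Δt · (6.63·3.64)/(6.63−3.64) ≈ 8.0713·Δt.
So d_P = 46.10, d_Q = 63.17, d_R = 74.80 km.
Circle about each station: (x + 70.0)² + (y − 11.2)² = 46.10²; (x − 3.0)² + (y + 69.9)² = 63.17²; (x + 72.4)² + (y − 44.9)² = 74.80².
Subtracting pairs of circle equations eliminates x²+y² and gives linear equations (the radical axes):
146.0 x − 162.2 y = -1995.67
-4.8 x + 67.4 y = -1237.50
Solving the 2×2 system: x ≈ -37.0, y ≈ -21.0 km.
Check against P (with the unrounded x, y): √((x + 70.0)²+(y − 11.2)²) = 46.11 ≈ 46.10 km. ✓

-37.0 km east, -21.0 km north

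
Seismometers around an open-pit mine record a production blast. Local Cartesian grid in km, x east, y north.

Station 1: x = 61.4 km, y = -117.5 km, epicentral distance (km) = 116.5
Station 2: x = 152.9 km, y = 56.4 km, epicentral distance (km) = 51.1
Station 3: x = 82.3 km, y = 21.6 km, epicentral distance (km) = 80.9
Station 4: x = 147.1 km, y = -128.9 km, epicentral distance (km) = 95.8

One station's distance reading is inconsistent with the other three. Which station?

Station 2

Solve using three stations at a time. Using Station 1, Station 3, Station 4 (subtract circle equations pairwise → linear system) gives (x, y) ≈ (141.9, -33.2).
Distances from that point to each station vs reported:
  Station 1: calculated 116.5 vs reported 116.5 → residual 0.0 km
  Station 2: calculated 90.3 vs reported 51.1 → residual 39.2 km
  Station 3: calculated 80.9 vs reported 80.9 → residual 0.0 km
  Station 4: calculated 95.8 vs reported 95.8 → residual 0.0 km
Station 1, Station 3, Station 4 are mutually consistent (residuals ≈ 0); Station 2 is off by 39.2 km.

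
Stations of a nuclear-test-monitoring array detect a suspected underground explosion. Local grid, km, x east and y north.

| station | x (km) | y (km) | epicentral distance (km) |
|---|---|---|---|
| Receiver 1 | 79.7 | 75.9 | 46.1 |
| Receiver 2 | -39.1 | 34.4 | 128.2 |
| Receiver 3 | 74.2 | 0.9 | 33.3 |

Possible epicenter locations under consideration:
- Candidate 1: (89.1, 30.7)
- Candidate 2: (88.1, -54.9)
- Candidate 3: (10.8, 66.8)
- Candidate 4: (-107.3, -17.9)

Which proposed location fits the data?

For each candidate, compare |candidate − station| to the reported distance:
Candidate 1: residuals Receiver 1 0.1, Receiver 2 0.1, Receiver 3 0.0 → max 0.1 km
Candidate 2: residuals Receiver 1 85.0, Receiver 2 27.2, Receiver 3 24.2 → max 85.0 km
Candidate 3: residuals Receiver 1 23.4, Receiver 2 68.7, Receiver 3 58.1 → max 68.7 km
Candidate 4: residuals Receiver 1 163.1, Receiver 2 42.3, Receiver 3 149.2 → max 163.1 km
Only Candidate 1 has all residuals ≈ 0.

Candidate 1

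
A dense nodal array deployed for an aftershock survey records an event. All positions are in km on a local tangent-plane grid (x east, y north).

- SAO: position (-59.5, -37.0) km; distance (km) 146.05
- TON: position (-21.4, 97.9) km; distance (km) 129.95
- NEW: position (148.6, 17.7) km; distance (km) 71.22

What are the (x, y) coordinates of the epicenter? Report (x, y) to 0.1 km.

Circle about each station: (x + 59.5)² + (y + 37.0)² = 146.05²; (x + 21.4)² + (y − 97.9)² = 129.95²; (x − 148.6)² + (y − 17.7)² = 71.22².
Subtracting the SAO equation from the TON and NEW equations removes the quadratic terms:
76.2 x + 269.8 y = 9576.72
416.2 x + 109.4 y = 33744.31
Solving the 2×2 system: x ≈ 77.5, y ≈ 13.6 km.

x ≈ 77.5 km, y ≈ 13.6 km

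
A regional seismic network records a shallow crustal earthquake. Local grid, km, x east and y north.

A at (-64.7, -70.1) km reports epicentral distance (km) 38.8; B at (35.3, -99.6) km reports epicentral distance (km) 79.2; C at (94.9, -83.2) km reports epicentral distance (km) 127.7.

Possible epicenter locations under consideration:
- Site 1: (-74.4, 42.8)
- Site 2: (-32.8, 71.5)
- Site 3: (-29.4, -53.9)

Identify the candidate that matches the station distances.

Site 3

For each candidate, compare |candidate − station| to the reported distance:
Site 1: residuals A 74.5, B 100.6, C 83.3 → max 100.6 km
Site 2: residuals A 106.3, B 105.0, C 72.9 → max 106.3 km
Site 3: residuals A 0.0, B 0.0, C 0.0 → max 0.0 km
Only Site 3 has all residuals ≈ 0.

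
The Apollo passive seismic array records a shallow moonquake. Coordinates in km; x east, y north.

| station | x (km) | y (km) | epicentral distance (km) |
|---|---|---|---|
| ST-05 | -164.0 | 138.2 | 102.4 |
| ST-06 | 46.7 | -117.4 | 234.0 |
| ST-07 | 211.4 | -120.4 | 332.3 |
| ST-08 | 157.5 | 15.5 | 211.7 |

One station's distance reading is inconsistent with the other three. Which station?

ST-05

Solve using three stations at a time. Using ST-06, ST-07, ST-08 (subtract circle equations pairwise → linear system) gives (x, y) ≈ (-35.9, 101.5).
Distances from that point to each station vs reported:
  ST-05: calculated 133.2 vs reported 102.4 → residual 30.8 km
  ST-06: calculated 234.0 vs reported 234.0 → residual 0.0 km
  ST-07: calculated 332.3 vs reported 332.3 → residual 0.0 km
  ST-08: calculated 211.7 vs reported 211.7 → residual 0.0 km
ST-06, ST-07, ST-08 are mutually consistent (residuals ≈ 0); ST-05 is off by 30.8 km.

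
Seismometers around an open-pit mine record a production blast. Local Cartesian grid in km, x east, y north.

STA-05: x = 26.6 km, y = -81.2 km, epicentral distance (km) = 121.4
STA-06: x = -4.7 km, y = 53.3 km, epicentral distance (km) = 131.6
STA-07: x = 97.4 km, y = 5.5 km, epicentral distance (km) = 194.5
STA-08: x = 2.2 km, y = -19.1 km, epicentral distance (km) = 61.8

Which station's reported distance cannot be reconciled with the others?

Solve using three stations at a time. Using STA-05, STA-06, STA-07 (subtract circle equations pairwise → linear system) gives (x, y) ≈ (-89.9, -47.0).
Distances from that point to each station vs reported:
  STA-05: calculated 121.4 vs reported 121.4 → residual 0.0 km
  STA-06: calculated 131.6 vs reported 131.6 → residual 0.0 km
  STA-07: calculated 194.5 vs reported 194.5 → residual 0.0 km
  STA-08: calculated 96.2 vs reported 61.8 → residual 34.4 km
STA-05, STA-06, STA-07 are mutually consistent (residuals ≈ 0); STA-08 is off by 34.4 km.

STA-08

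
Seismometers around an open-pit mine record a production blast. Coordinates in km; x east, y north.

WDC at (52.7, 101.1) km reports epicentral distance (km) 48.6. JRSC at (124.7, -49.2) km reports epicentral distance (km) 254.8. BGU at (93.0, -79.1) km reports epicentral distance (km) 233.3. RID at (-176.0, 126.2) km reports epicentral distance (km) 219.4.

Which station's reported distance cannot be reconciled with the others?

Solve using three stations at a time. Using WDC, BGU, RID (subtract circle equations pairwise → linear system) gives (x, y) ≈ (42.3, 148.6).
Distances from that point to each station vs reported:
  WDC: calculated 48.7 vs reported 48.6 → residual 0.1 km
  JRSC: calculated 214.3 vs reported 254.8 → residual 40.5 km
  BGU: calculated 233.3 vs reported 233.3 → residual 0.0 km
  RID: calculated 219.4 vs reported 219.4 → residual 0.0 km
WDC, BGU, RID are mutually consistent (residuals ≈ 0); JRSC is off by 40.5 km.

JRSC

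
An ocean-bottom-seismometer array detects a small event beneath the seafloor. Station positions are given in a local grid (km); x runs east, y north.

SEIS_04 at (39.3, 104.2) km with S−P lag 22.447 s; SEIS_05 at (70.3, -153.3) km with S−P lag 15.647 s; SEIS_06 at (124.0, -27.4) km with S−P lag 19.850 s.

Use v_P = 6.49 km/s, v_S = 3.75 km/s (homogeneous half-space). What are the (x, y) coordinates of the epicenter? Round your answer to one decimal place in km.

-45.4 km east, -76.3 km north

Distance from S−P lag: d = Δt · v_P v_S / (v_P − v_S) = Δt · (6.49·3.75)/(6.49−3.75) ≈ 8.8823·Δt.
So d_SEIS_04 = 199.38, d_SEIS_05 = 138.98, d_SEIS_06 = 176.31 km.
Circle about each station: (x − 39.3)² + (y − 104.2)² = 199.38²; (x − 70.3)² + (y + 153.3)² = 138.98²; (x − 124.0)² + (y + 27.4)² = 176.31².
Subtracting pairs of circle equations eliminates x²+y² and gives linear equations (the radical axes):
62.0 x − 515.0 y = 36477.79
169.4 x − 263.2 y = 12391.80
Solving the 2×2 system: x ≈ -45.4, y ≈ -76.3 km.
Check against SEIS_04 (with the unrounded x, y): √((x − 39.3)²+(y − 104.2)²) = 199.38 ≈ 199.38 km. ✓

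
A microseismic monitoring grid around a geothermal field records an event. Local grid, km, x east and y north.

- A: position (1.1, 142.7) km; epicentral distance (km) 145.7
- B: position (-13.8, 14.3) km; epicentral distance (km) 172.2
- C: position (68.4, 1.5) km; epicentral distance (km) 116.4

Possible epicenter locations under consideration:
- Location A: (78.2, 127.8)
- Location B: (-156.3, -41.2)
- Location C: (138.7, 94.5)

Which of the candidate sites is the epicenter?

For each candidate, compare |candidate − station| to the reported distance:
Location A: residuals A 67.2, B 26.1, C 10.3 → max 67.2 km
Location B: residuals A 96.4, B 19.3, C 112.3 → max 112.3 km
Location C: residuals A 0.1, B 0.1, C 0.2 → max 0.2 km
Only Location C has all residuals ≈ 0.

Location C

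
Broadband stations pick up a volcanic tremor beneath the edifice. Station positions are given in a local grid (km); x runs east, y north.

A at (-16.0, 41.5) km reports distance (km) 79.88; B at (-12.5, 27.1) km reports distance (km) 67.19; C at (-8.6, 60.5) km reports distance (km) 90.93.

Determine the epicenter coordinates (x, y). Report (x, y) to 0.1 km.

x ≈ 37.3 km, y ≈ -18.0 km

Circle about each station: (x + 16.0)² + (y − 41.5)² = 79.88²; (x + 12.5)² + (y − 27.1)² = 67.19²; (x + 8.6)² + (y − 60.5)² = 90.93².
Subtracting pairs of circle equations eliminates x²+y² and gives linear equations (the radical axes):
7.0 x − 28.8 y = 778.73
14.8 x + 38.0 y = -131.49
Solving the 2×2 system: x ≈ 37.3, y ≈ -18.0 km.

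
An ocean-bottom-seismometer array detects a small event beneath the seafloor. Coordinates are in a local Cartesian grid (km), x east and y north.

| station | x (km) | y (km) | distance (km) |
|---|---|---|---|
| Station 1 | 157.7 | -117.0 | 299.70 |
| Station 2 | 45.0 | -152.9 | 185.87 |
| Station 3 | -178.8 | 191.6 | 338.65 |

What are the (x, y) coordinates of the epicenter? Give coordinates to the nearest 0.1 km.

x ≈ -140.7 km, y ≈ -144.9 km

Circle about each station: (x − 157.7)² + (y + 117.0)² = 299.70²; (x − 45.0)² + (y + 152.9)² = 185.87²; (x + 178.8)² + (y − 191.6)² = 338.65².
Subtracting pairs of circle equations eliminates x²+y² and gives linear equations (the radical axes):
-225.4 x − 71.8 y = 42117.55
-673.0 x + 617.2 y = 5257.98
Solving the 2×2 system: x ≈ -140.7, y ≈ -144.9 km.
Check against Station 1 (with the unrounded x, y): √((x − 157.7)²+(y + 117.0)²) = 299.70 ≈ 299.70 km. ✓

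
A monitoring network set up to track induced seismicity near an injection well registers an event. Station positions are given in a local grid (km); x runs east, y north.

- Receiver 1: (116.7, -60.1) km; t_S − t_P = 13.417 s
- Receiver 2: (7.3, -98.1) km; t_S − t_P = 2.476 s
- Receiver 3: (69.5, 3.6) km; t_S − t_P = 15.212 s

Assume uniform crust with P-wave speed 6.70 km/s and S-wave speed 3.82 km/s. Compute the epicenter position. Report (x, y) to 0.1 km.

(13.2, -119.3)

Distance from S−P lag: d = Δt · v_P v_S / (v_P − v_S) = Δt · (6.70·3.82)/(6.70−3.82) ≈ 8.8868·Δt.
So d_Receiver 1 = 119.23, d_Receiver 2 = 22.00, d_Receiver 3 = 135.19 km.
Circle about each station: (x − 116.7)² + (y + 60.1)² = 119.23²; (x − 7.3)² + (y + 98.1)² = 22.00²; (x − 69.5)² + (y − 3.6)² = 135.19².
Subtracting pairs of circle equations eliminates x²+y² and gives linear equations (the radical axes):
-218.8 x − 76.0 y = 6177.79
-94.4 x + 127.4 y = -16448.23
Solving the 2×2 system: x ≈ 13.2, y ≈ -119.3 km.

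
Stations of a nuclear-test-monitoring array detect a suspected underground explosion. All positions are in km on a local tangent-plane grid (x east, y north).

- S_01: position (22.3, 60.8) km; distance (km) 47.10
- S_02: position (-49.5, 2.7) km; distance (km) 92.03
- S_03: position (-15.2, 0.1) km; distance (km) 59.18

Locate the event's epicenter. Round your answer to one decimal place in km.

(41.3, 17.7)

Circle about each station: (x − 22.3)² + (y − 60.8)² = 47.10²; (x + 49.5)² + (y − 2.7)² = 92.03²; (x + 15.2)² + (y − 0.1)² = 59.18².
Subtracting pairs of circle equations eliminates x²+y² and gives linear equations (the radical axes):
-143.6 x − 116.2 y = -7987.50
-75.0 x − 121.4 y = -5246.74
Solving the 2×2 system: x ≈ 41.3, y ≈ 17.7 km.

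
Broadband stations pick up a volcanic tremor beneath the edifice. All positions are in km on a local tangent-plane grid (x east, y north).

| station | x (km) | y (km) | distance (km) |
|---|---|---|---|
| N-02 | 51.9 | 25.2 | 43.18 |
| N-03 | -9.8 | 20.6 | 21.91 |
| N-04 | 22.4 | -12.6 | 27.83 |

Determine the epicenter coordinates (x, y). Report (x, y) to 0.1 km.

Circle about each station: (x − 51.9)² + (y − 25.2)² = 43.18²; (x + 9.8)² + (y − 20.6)² = 21.91²; (x − 22.4)² + (y + 12.6)² = 27.83².
Subtracting the N-02 equation from the N-03 and N-04 equations removes the quadratic terms:
-123.4 x − 9.2 y = -1423.79
-59.0 x − 75.6 y = -1578.13
Solving the 2×2 system: x ≈ 10.6, y ≈ 12.6 km.

x ≈ 10.6 km, y ≈ 12.6 km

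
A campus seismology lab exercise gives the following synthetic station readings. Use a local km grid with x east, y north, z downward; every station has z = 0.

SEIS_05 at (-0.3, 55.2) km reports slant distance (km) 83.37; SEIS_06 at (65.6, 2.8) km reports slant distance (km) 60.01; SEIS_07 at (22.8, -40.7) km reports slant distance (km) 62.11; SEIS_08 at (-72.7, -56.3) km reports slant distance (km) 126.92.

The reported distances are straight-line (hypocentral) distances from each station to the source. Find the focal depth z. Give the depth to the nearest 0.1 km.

Each station gives a sphere (x−x_i)² + (y−y_i)² + z² = d_i² (stations at z=0).
Subtracting the SEIS_05 sphere from SEIS_06 and SEIS_07: z² cancels, leaving linear equations in x and y:
131.8 x − 104.8 y = 4613.43
46.2 x − 191.8 y = 2222.10
Solving: x ≈ 31.901, y ≈ -3.901 km (keep extra digits for the depth step; rounded: 31.9, -3.9).
Then from the SEIS_05 sphere: z² = 83.37² − (x + 0.3)² − (y − 55.2)² with x = 31.901, y = -3.901, so z ≈ 49.201 ≈ 49.2 km.

49.2 km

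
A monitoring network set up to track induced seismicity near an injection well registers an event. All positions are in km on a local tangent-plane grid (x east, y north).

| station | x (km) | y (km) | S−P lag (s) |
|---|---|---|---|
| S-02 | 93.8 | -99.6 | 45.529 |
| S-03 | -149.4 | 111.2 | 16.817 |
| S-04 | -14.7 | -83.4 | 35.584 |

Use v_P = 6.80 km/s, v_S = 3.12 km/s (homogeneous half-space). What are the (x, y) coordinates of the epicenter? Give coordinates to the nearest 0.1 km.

x ≈ -52.7 km, y ≈ 118.2 km

Distance from S−P lag: d = Δt · v_P v_S / (v_P − v_S) = Δt · (6.80·3.12)/(6.80−3.12) ≈ 5.7652·Δt.
So d_S-02 = 262.48, d_S-03 = 96.95, d_S-04 = 205.15 km.
Circle about each station: (x − 93.8)² + (y + 99.6)² = 262.48²; (x + 149.4)² + (y − 111.2)² = 96.95²; (x + 14.7)² + (y + 83.4)² = 205.15².
Subtracting pairs of circle equations eliminates x²+y² and gives linear equations (the radical axes):
-486.4 x + 421.6 y = 75463.65
-217.0 x + 32.4 y = 15262.28
Solving the 2×2 system: x ≈ -52.7, y ≈ 118.2 km.
Check against S-02 (with the unrounded x, y): √((x − 93.8)²+(y + 99.6)²) = 262.49 ≈ 262.48 km. ✓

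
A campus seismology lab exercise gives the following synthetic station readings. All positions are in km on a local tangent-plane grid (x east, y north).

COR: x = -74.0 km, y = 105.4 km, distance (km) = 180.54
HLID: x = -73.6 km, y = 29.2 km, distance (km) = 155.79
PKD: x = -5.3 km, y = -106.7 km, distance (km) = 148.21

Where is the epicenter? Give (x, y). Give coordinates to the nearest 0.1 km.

Circle about each station: (x + 74.0)² + (y − 105.4)² = 180.54²; (x + 73.6)² + (y − 29.2)² = 155.79²; (x + 5.3)² + (y + 106.7)² = 148.21².
Subtracting the COR equation from the HLID and PKD equations removes the quadratic terms:
0.8 x − 152.4 y = -1991.39
137.4 x − 424.2 y = 5456.31
Solving the 2×2 system: x ≈ 81.4, y ≈ 13.5 km.
Check against COR (with the unrounded x, y): √((x + 74.0)²+(y − 105.4)²) = 180.52 ≈ 180.54 km. ✓

x ≈ 81.4 km, y ≈ 13.5 km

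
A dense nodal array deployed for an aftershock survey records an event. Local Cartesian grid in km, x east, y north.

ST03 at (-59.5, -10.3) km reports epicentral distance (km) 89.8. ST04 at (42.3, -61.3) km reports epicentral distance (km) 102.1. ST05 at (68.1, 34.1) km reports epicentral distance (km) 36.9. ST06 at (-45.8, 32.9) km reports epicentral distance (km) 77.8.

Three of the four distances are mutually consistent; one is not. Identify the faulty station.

Solve using three stations at a time. Using ST04, ST05, ST06 (subtract circle equations pairwise → linear system) gives (x, y) ≈ (31.7, 40.3).
Distances from that point to each station vs reported:
  ST03: calculated 104.3 vs reported 89.8 → residual 14.5 km
  ST04: calculated 102.1 vs reported 102.1 → residual 0.0 km
  ST05: calculated 36.9 vs reported 36.9 → residual 0.0 km
  ST06: calculated 77.8 vs reported 77.8 → residual 0.0 km
ST04, ST05, ST06 are mutually consistent (residuals ≈ 0); ST03 is off by 14.5 km.

ST03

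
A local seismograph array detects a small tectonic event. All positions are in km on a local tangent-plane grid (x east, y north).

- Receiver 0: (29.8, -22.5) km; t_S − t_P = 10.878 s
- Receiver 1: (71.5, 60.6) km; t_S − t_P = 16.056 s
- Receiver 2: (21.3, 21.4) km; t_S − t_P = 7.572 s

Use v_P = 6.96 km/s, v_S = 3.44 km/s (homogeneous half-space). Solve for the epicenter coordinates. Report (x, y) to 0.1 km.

Distance from S−P lag: d = Δt · v_P v_S / (v_P − v_S) = Δt · (6.96·3.44)/(6.96−3.44) ≈ 6.8018·Δt.
So d_Receiver 0 = 73.99, d_Receiver 1 = 109.21, d_Receiver 2 = 51.50 km.
Circle about each station: (x − 29.8)² + (y + 22.5)² = 73.99²; (x − 71.5)² + (y − 60.6)² = 109.21²; (x − 21.3)² + (y − 21.4)² = 51.50².
Subtracting the Receiver 0 equation from the Receiver 1 and Receiver 2 equations removes the quadratic terms:
83.4 x + 166.2 y = 938.02
-17.0 x + 87.8 y = 2339.63
Solving the 2×2 system: x ≈ -30.2, y ≈ 20.8 km.
Check against Receiver 0 (with the unrounded x, y): √((x − 29.8)²+(y + 22.5)²) = 73.99 ≈ 73.99 km. ✓

x ≈ -30.2 km, y ≈ 20.8 km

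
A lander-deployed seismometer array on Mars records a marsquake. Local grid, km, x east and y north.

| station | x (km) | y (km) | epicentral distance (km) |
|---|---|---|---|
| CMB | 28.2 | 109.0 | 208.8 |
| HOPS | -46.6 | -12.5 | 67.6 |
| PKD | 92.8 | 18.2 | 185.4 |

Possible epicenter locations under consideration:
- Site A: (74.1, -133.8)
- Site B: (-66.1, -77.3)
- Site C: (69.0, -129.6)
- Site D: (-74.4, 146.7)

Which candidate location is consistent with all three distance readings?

For each candidate, compare |candidate − station| to the reported distance:
Site A: residuals CMB 38.3, HOPS 103.5, PKD 32.3 → max 103.5 km
Site B: residuals CMB 0.0, HOPS 0.1, PKD 0.0 → max 0.1 km
Site C: residuals CMB 33.3, HOPS 96.9, PKD 35.7 → max 96.9 km
Site D: residuals CMB 99.5, HOPS 94.0, PKD 25.5 → max 99.5 km
Only Site B has all residuals ≈ 0.

Site B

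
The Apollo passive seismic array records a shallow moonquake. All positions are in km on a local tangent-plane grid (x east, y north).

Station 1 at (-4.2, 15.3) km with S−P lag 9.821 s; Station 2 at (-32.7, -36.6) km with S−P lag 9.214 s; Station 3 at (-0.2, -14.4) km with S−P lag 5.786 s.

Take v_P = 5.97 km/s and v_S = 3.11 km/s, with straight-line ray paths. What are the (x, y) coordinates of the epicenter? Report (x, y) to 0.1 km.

Distance from S−P lag: d = Δt · v_P v_S / (v_P − v_S) = Δt · (5.97·3.11)/(5.97−3.11) ≈ 6.4919·Δt.
So d_Station 1 = 63.76, d_Station 2 = 59.82, d_Station 3 = 37.56 km.
Circle about each station: (x + 4.2)² + (y − 15.3)² = 63.76²; (x + 32.7)² + (y + 36.6)² = 59.82²; (x + 0.2)² + (y + 14.4)² = 37.56².
Subtracting pairs of circle equations eliminates x²+y² and gives linear equations (the radical axes):
-57.0 x − 103.8 y = 2644.03
8.0 x − 59.4 y = 2610.25
Solving the 2×2 system: x ≈ 27.0, y ≈ -40.3 km.
Check against Station 1 (with the unrounded x, y): √((x + 4.2)²+(y − 15.3)²) = 63.77 ≈ 63.76 km. ✓

27.0 km east, -40.3 km north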